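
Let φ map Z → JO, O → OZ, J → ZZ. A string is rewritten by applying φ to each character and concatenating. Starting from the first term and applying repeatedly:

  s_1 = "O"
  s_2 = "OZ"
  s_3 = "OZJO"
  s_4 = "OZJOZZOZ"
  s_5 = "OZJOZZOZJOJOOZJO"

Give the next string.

φ(OZJOZZOZJOJOOZJO) expands symbol-by-symbol to OZ JO ZZ OZ JO JO OZ JO ZZ OZ ZZ OZ OZ JO ZZ OZ; joining the 16 pieces gives the next term.

OZJOZZOZJOJOOZJOZZOZZZOZOZJOZZOZ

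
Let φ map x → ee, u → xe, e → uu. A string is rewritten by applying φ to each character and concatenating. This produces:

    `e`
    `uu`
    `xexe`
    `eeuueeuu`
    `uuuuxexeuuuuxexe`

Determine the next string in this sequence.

xexexexeeeuueeuuxexexexeeeuueeuu

φ(uuuuxexeuuuuxexe) expands symbol-by-symbol to xe xe xe xe ee uu ee uu xe xe xe xe ee uu ee uu; joining the 16 pieces gives the next term.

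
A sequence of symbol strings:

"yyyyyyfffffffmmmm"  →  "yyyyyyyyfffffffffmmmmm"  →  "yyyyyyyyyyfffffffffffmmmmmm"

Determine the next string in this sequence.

Reading off run lengths: y runs 6, 8, 10; f runs 7, 9, 11; m runs 4, 5, 6 — each is linear in n, where the shown terms are n = 2, 3, 4.
For the next term, n = 5, so the run lengths are 12, 13, 7.

yyyyyyyyyyyyfffffffffffffmmmmmmm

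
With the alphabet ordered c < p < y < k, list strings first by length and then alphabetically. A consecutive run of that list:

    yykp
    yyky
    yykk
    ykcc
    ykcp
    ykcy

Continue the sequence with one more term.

Treat ykcy as a base-4 numeral over the given alphabet and add one, carrying through any trailing k's.

ykck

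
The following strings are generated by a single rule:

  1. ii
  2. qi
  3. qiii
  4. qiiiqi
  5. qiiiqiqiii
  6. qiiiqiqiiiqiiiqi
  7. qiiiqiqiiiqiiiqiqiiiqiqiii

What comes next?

qiiiqiqiiiqiiiqiqiiiqiqiiiqiiiqiqiiiqiiiqi

This is a Fibonacci-style word recurrence s(k) = s(k−1)·s(k−2): e.g. qi·ii = qiii.
So term 8 is qiiiqiqiiiqiiiqiqiiiqiqiii·qiiiqiqiiiqiiiqi.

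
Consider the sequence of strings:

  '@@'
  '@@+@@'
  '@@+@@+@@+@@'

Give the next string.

s(k+1) = s(k)·+·s(k) — each term doubles the last with '+' between the halves.
One more doubling of @@+@@+@@+@@ gives the answer.

@@+@@+@@+@@+@@+@@+@@+@@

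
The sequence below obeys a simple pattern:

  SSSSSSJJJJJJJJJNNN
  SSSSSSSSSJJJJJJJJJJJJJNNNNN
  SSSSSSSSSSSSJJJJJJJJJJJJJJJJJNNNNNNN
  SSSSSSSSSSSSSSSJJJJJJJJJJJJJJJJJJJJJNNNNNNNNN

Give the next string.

Term n consists of 3n S's, followed by 4n+1 J's, followed by 2n-1 N's, where the shown terms are n = 2, 3, 4, 5.
At n = 6 the blocks have lengths 18, 25, 11.

SSSSSSSSSSSSSSSSSSJJJJJJJJJJJJJJJJJJJJJJJJJNNNNNNNNNNN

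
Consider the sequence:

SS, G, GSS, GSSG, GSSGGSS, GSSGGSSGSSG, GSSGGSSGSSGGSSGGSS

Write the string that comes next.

From term 3 onward, concatenate the last term with the second-to-last: G·SS = GSS, GSS·G = GSSG, …
So term 8 is GSSGGSSGSSGGSSGGSS·GSSGGSSGSSG.

GSSGGSSGSSGGSSGGSSGSSGGSSGSSG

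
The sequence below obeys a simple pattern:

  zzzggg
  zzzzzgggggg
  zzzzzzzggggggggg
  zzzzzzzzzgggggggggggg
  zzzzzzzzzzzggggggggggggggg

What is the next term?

Term n consists of 2n+1 z's, followed by 3n g's (n = 1, 2, …).
For the next term, n = 6, so the run lengths are 13, 18.

zzzzzzzzzzzzzgggggggggggggggggg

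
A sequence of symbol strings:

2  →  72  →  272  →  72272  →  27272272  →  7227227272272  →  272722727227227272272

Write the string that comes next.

This is a Fibonacci-style word recurrence s(k) = s(k−2)·s(k−1): e.g. 2·72 = 272.
So term 8 is 7227227272272·272722727227227272272.

7227227272272272722727227227272272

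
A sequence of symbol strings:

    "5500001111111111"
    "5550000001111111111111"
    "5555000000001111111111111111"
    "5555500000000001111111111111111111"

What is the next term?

5555550000000000001111111111111111111111

The n-th term is n-1 5's then 2n-2 0's then 3n+1 1's, where the shown terms are n = 3, 4, 5, 6.
At n = 7 the blocks have lengths 6, 12, 22.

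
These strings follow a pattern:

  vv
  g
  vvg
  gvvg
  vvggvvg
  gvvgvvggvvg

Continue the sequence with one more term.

vvggvvggvvgvvggvvg

From term 3 onward, concatenate the second-to-last term with the last: vv·g = vvg, g·vvg = gvvg, …
So term 7 is vvggvvg·gvvgvvggvvg.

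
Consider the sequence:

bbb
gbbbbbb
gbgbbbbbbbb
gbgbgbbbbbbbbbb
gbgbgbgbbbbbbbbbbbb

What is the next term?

Every step adds gb to the front and bb to the end of the previous string.
So the next term is gb·gbgbgbgbbbbbbbbbbbb·bb.

gbgbgbgbgbbbbbbbbbbbbbb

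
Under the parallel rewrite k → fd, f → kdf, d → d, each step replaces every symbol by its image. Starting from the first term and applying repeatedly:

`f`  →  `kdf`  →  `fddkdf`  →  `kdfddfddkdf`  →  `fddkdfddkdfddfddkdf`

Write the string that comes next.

Applying the rule to each of the 19 symbols of fddkdfddkdfddfddkdf gives the pieces kdf d d fd d kdf d d fd d kdf d d kdf d d fd d kdf, which concatenate to the answer.

kdfddfddkdfddfddkdfddkdfddfddkdf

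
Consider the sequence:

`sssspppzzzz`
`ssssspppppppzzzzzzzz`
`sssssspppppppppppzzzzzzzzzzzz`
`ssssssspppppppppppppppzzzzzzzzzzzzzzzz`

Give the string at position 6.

Term n consists of n+3 s's, followed by 4n-1 p's, followed by 4n z's (n = 1, 2, …).
For term 6, n = 6, so the run lengths are 9, 23, 24.

ssssssssspppppppppppppppppppppppzzzzzzzzzzzzzzzzzzzzzzzz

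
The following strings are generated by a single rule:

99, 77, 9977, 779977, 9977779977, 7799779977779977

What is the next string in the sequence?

99777799777799779977779977

This is a Fibonacci-style word recurrence s(k) = s(k−2)·s(k−1): e.g. 99·77 = 9977.
Continuing: 9977779977 · 7799779977779977 gives term 7.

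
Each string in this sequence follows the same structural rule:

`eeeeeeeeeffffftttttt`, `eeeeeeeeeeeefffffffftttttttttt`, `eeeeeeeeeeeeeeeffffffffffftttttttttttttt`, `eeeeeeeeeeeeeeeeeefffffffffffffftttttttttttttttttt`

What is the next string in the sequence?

eeeeeeeeeeeeeeeeeeeeeffffffffffffffffftttttttttttttttttttttt

Term n consists of 3n+3 e's, followed by 3n-1 f's, followed by 4n-2 t's, where the shown terms are n = 2, 3, 4, 5.
At n = 6 the blocks have lengths 21, 17, 22.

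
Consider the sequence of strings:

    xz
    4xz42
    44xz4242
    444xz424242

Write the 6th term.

44444xz4242424242

Each term wraps the previous one in 4 on the left and 42 on the right.
From 444xz424242, 2 further steps: 444xz424242 → 4444xz42424242 → (answer).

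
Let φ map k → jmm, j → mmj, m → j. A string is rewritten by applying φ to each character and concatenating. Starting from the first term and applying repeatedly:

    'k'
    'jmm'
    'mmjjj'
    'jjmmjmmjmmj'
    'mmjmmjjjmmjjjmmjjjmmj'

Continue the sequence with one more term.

jjmmjjjmmjmmjmmjjjmmjmmjmmjjjmmjmmjmmjjjmmj

Replace each of the 21 characters of mmjmmjjjmmjjjmmjjjmmj in place — j j mmj j j mmj mmj mmj j j mmj mmj mmj j j mmj mmj mmj j j mmj — and concatenate.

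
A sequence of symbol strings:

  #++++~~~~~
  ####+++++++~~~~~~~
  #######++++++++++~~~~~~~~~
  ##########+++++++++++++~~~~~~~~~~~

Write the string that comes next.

#############++++++++++++++++~~~~~~~~~~~~~

Each string has the form #^{3n-2} +^{3n+1} ~^{2n+3} (n = 1, 2, …).
At n = 5 the blocks have lengths 13, 16, 13.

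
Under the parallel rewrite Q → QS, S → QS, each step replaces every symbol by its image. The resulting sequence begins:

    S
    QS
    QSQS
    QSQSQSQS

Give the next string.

QSQSQSQSQSQSQSQS

Expanding QSQSQSQS: Q→QS, S→QS, Q→QS, S→QS, Q→QS, S→QS, Q→QS, S→QS. Concatenated: QS QS QS QS QS QS QS QS.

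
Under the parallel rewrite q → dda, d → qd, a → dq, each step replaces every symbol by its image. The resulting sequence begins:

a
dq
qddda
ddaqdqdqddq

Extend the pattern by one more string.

Rewriting each symbol of ddaqdqdqddq: d→qd, d→qd, a→dq, q→dda, d→qd, q→dda, d→qd, q→dda, d→qd, d→qd, q→dda, which concatenates to qd qd dq dda qd dda qd dda qd qd dda.

qdqddqddaqdddaqdddaqdqddda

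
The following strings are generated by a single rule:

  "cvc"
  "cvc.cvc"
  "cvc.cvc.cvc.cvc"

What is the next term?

Every step duplicates the string with '.' between the halves.
Doubling cvc.cvc.cvc.cvc with '.' between the halves:

cvc.cvc.cvc.cvc.cvc.cvc.cvc.cvc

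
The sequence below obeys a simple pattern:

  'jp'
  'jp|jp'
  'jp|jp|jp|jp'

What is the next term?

Every step duplicates the string with '|' between the halves.
So the next term is two copies of jp|jp|jp|jp with '|' between the halves.

jp|jp|jp|jp|jp|jp|jp|jp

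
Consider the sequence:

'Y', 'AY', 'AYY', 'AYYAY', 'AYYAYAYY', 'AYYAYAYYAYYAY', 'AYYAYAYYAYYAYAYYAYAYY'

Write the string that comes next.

This is a Fibonacci-style word recurrence s(k) = s(k−1)·s(k−2): e.g. AY·Y = AYY.
Continuing: AYYAYAYYAYYAYAYYAYAYY · AYYAYAYYAYYAY gives term 8.

AYYAYAYYAYYAYAYYAYAYYAYYAYAYYAYYAY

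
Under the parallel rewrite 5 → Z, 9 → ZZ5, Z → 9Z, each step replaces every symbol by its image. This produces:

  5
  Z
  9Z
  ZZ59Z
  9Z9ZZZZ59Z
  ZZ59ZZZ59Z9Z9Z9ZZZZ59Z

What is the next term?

Rewriting the 22 symbols of ZZ59ZZZ59Z9Z9Z9ZZZZ59Z one by one yields 9Z 9Z Z ZZ5 9Z 9Z 9Z Z ZZ5 9Z ZZ5 9Z ZZ5 9Z ZZ5 9Z 9Z 9Z 9Z Z ZZ5 9Z; concatenated:

9Z9ZZZZ59Z9Z9ZZZZ59ZZZ59ZZZ59ZZZ59Z9Z9Z9ZZZZ59Z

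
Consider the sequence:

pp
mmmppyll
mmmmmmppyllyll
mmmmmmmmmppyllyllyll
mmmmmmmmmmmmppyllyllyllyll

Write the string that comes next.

mmmmmmmmmmmmmmmppyllyllyllyllyll

s(k+1) = mmm·s(k)·yll, so each term gains mmm as a prefix and yll as a suffix.
One more step from mmmmmmmmmmmmppyllyllyllyll gives the answer.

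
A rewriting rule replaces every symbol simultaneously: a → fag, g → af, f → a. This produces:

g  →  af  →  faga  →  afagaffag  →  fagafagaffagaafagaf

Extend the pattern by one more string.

afagaffagafagaffagaafagaffagfagafagaffaga

Replace each of the 19 characters of fagafagaffagaafagaf in place — a fag af fag a fag af fag a a fag af fag fag a fag af fag a — and concatenate.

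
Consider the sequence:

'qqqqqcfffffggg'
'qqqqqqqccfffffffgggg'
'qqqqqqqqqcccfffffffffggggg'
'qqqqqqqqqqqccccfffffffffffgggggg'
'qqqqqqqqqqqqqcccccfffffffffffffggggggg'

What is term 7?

Reading off run lengths: q runs 5, 7, 9, 11, 13; c runs 1, 2, 3, 4, 5; f runs 5, 7, 9, 11, 13; g runs 3, 4, 5, 6, 7 — each is linear in n, where the shown terms are n = 2, 3, 4, 5, 6.
Setting n = 8 gives 17, 7, 17, 9 characters in each block.

qqqqqqqqqqqqqqqqqcccccccfffffffffffffffffggggggggg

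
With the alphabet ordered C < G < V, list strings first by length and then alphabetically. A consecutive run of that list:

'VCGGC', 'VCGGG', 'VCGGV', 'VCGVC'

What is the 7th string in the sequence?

Continuing the enumeration 3 steps past VCGVC: VCGVC → VCGVG → VCGVV → (answer).

VCVCC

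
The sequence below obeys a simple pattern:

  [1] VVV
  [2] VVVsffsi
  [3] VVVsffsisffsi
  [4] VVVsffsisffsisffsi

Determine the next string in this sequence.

VVVsffsisffsisffsisffsi

The strings grow by a fixed suffix sffsi each time.
One more step from VVVsffsisffsisffsi gives the answer.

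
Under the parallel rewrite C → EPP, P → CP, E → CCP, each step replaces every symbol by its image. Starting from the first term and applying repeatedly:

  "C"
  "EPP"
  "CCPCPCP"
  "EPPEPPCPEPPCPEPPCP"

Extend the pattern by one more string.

CCPCPCPCCPCPCPEPPCPCCPCPCPEPPCPCCPCPCPEPPCP

Replace each of the 18 characters of EPPEPPCPEPPCPEPPCP in place — CCP CP CP CCP CP CP EPP CP CCP CP CP EPP CP CCP CP CP EPP CP — and concatenate.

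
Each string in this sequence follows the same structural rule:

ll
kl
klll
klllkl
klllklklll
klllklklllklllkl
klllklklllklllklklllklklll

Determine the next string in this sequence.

Each term (from the third on) is the previous term followed by the one before it: term 3 = kl·ll = klll.
So term 8 is klllklklllklllklklllklklll·klllklklllklllkl.

klllklklllklllklklllklklllklllklklllklllkl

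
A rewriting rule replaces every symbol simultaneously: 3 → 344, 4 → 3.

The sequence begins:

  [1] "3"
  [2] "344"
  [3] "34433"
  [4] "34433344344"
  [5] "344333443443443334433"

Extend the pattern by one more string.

Applying the rule to each of the 21 symbols of 344333443443443334433 gives the pieces 344 3 3 344 344 344 3 3 344 3 3 344 3 3 344 344 344 3 3 344 344, which concatenate to the answer.

3443334434434433344333443334434434433344344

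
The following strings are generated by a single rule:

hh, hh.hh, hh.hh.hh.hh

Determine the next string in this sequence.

hh.hh.hh.hh.hh.hh.hh.hh

Each string is two copies of the previous one joined by '.'.
So the next term is two copies of hh.hh.hh.hh with '.' between the halves.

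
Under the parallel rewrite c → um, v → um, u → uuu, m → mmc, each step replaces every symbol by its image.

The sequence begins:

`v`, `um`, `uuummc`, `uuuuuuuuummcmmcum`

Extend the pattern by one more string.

uuuuuuuuuuuuuuuuuuuuuuuuuuummcmmcummmcmmcumuuummc

Replace each of the 17 characters of uuuuuuuuummcmmcum in place — uuu uuu uuu uuu uuu uuu uuu uuu uuu mmc mmc um mmc mmc um uuu mmc — and concatenate.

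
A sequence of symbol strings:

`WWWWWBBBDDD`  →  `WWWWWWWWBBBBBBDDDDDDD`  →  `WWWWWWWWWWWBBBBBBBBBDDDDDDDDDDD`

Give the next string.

WWWWWWWWWWWWWWBBBBBBBBBBBBDDDDDDDDDDDDDDD

The n-th term is 3n+2 W's then 3n B's then 4n-1 D's (n = 1, 2, …).
For the next term, n = 4, so the run lengths are 14, 12, 15.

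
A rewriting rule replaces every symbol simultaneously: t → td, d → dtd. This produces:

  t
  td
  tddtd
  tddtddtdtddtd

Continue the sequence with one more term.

tddtddtdtddtddtdtddtdtddtddtdtddtd

φ(tddtddtdtddtd) expands symbol-by-symbol to td dtd dtd td dtd dtd td dtd td dtd dtd td dtd; joining the 13 pieces gives the next term.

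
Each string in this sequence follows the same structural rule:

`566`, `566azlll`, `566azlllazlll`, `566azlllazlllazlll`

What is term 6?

Each term is the previous one with azlll appended.
From 566azlllazlllazlll, 2 further steps: 566azlllazlllazlll → 566azlllazlllazlllazlll → (answer).

566azlllazlllazlllazlllazlll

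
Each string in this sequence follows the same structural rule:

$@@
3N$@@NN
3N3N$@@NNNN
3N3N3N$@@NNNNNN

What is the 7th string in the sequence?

3N3N3N3N3N3N$@@NNNNNNNNNNNN

Every step adds 3N to the front and NN to the end of the previous string.
From 3N3N3N$@@NNNNNN, 3 further steps: 3N3N3N$@@NNNNNN → 3N3N3N3N$@@NNNNNNNN → 3N3N3N3N3N$@@NNNNNNNNNN → (answer).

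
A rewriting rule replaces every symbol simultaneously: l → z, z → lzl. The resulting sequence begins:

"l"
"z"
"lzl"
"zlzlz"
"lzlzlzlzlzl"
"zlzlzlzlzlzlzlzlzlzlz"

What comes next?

lzlzlzlzlzlzlzlzlzlzlzlzlzlzlzlzlzlzlzlzlzl

Replace each of the 21 characters of zlzlzlzlzlzlzlzlzlzlz in place — lzl z lzl z lzl z lzl z lzl z lzl z lzl z lzl z lzl z lzl z lzl — and concatenate.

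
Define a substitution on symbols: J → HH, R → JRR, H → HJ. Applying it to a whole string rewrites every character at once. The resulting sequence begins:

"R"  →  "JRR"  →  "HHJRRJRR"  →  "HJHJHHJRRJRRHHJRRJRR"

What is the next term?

Replace each of the 20 characters of HJHJHHJRRJRRHHJRRJRR in place — HJ HH HJ HH HJ HJ HH JRR JRR HH JRR JRR HJ HJ HH JRR JRR HH JRR JRR — and concatenate.

HJHHHJHHHJHJHHJRRJRRHHJRRJRRHJHJHHJRRJRRHHJRRJRR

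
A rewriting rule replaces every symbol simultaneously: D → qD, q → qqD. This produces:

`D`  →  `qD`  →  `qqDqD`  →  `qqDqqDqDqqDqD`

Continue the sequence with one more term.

Rewriting the 13 symbols of qqDqqDqDqqDqD one by one yields qqD qqD qD qqD qqD qD qqD qD qqD qqD qD qqD qD; concatenated:

qqDqqDqDqqDqqDqDqqDqDqqDqqDqDqqDqD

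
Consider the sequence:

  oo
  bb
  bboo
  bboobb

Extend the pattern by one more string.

From term 3 onward, concatenate the last term with the second-to-last: bb·oo = bboo, bboo·bb = bboobb, …
So term 5 is bboobb·bboo.

bboobbbboo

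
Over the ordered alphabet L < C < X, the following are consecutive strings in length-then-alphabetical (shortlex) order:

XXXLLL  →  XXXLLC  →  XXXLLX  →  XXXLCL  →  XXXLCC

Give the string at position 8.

XXXLXC

Continuing the enumeration 3 steps past XXXLCC: XXXLCC → XXXLCX → XXXLXL → (answer).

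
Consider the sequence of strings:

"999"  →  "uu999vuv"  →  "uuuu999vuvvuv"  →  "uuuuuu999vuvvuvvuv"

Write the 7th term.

uuuuuuuuuuuu999vuvvuvvuvvuvvuvvuv

Every step adds uu to the front and vuv to the end of the previous string.
From uuuuuu999vuvvuvvuv, 3 further steps: uuuuuu999vuvvuvvuv → uuuuuuuu999vuvvuvvuvvuv → uuuuuuuuuu999vuvvuvvuvvuvvuv → (answer).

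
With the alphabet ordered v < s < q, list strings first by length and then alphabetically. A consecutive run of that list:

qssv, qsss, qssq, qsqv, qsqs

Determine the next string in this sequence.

Find the rightmost character of qsqs below q, bump it to the next letter, and reset everything to its right to v.

qsqq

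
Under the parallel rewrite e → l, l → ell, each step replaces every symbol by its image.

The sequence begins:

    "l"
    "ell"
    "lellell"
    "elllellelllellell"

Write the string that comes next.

lellellelllellelllellellelllellelllellell

Replace each of the 17 characters of elllellelllellell in place — l ell ell ell l ell ell l ell ell ell l ell ell l ell ell — and concatenate.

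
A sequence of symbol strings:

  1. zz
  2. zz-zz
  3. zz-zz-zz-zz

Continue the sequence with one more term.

zz-zz-zz-zz-zz-zz-zz-zz

Each string is two copies of the previous one joined by '-'.
One more doubling of zz-zz-zz-zz gives the answer.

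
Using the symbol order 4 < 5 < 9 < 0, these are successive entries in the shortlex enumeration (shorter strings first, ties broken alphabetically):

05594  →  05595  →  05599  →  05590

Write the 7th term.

Stepping forward 3 times from 05590: 05590 → 05504 → 05505, then the target.

05509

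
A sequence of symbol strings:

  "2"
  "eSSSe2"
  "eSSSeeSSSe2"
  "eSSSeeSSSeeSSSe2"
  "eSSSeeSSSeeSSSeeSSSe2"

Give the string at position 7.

Every step adds eSSSe at the front: s(k+1) = eSSSe·s(k).
From eSSSeeSSSeeSSSeeSSSe2, 2 further steps: eSSSeeSSSeeSSSeeSSSe2 → eSSSeeSSSeeSSSeeSSSeeSSSe2 → (answer).

eSSSeeSSSeeSSSeeSSSeeSSSeeSSSe2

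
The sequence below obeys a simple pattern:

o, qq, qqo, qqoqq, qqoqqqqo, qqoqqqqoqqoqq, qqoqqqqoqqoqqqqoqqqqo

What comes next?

qqoqqqqoqqoqqqqoqqqqoqqoqqqqoqqoqq

This is a Fibonacci-style word recurrence s(k) = s(k−1)·s(k−2): e.g. qq·o = qqo.
Continuing: qqoqqqqoqqoqqqqoqqqqo · qqoqqqqoqqoqq gives term 8.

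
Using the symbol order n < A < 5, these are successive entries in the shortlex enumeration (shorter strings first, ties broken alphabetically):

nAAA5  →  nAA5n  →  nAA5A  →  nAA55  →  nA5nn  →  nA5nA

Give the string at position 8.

nA5An

Continuing the enumeration 2 steps past nA5nA: nA5nA → nA5n5 → (answer).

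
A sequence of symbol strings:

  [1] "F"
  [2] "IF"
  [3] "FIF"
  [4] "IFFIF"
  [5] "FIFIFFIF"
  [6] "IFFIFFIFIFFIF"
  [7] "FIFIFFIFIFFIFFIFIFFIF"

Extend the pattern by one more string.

Each term (from the third on) is the two preceding terms concatenated in order: term 3 = F·IF = FIF.
The next term joins IFFIFFIFIFFIF and FIFIFFIFIFFIFFIFIFFIF.

IFFIFFIFIFFIFFIFIFFIFIFFIFFIFIFFIF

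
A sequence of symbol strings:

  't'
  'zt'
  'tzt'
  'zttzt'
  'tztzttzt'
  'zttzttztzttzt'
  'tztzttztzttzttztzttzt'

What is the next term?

From term 3 onward, concatenate the second-to-last term with the last: t·zt = tzt, zt·tzt = zttzt, …
So term 8 is zttzttztzttzt·tztzttztzttzttztzttzt.

zttzttztzttzttztzttztzttzttztzttzt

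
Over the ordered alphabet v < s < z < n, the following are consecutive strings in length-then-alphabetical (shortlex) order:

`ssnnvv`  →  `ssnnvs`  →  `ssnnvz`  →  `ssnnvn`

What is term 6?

Continuing the enumeration 2 steps past ssnnvn: ssnnvn → ssnnsv → (answer).

ssnnss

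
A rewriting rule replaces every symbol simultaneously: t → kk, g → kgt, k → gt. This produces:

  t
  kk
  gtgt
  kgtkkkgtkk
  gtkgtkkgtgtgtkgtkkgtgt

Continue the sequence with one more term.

Replace each of the 22 characters of gtkgtkkgtgtgtkgtkkgtgt in place — kgt kk gt kgt kk gt gt kgt kk kgt kk kgt kk gt kgt kk gt gt kgt kk kgt kk — and concatenate.

kgtkkgtkgtkkgtgtkgtkkkgtkkkgtkkgtkgtkkgtgtkgtkkkgtkk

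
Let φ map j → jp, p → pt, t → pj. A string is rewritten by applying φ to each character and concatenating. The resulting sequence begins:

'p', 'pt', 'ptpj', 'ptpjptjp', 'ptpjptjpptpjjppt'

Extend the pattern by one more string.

ptpjptjpptpjjpptptpjptjpjpptptpj

Applying the rule to each of the 16 symbols of ptpjptjpptpjjppt gives the pieces pt pj pt jp pt pj jp pt pt pj pt jp jp pt pt pj, which concatenate to the answer.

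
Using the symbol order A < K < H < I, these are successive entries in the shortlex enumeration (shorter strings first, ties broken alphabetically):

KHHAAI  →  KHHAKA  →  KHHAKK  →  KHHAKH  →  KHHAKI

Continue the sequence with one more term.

KHHAHA

Treat KHHAKI as a base-4 numeral over the given alphabet and add one, carrying through any trailing I's.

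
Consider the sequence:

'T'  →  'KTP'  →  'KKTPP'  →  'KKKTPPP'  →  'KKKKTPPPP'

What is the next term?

Each term wraps the previous one in K on the left and P on the right.
Applying this once more to KKKKTPPPP:

KKKKKTPPPPP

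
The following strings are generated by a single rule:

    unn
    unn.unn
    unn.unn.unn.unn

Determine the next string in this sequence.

s(k+1) = s(k)·.·s(k) — each term doubles the last with '.' between the halves.
So the next term is two copies of unn.unn.unn.unn with '.' between the halves.

unn.unn.unn.unn.unn.unn.unn.unn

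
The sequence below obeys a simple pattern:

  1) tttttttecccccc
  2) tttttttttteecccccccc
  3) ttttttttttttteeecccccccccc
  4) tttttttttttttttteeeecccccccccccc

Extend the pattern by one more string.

Reading off run lengths: t runs 7, 10, 13, 16; e runs 1, 2, 3, 4; c runs 6, 8, 10, 12 — each is linear in n, where the shown terms are n = 2, 3, 4, 5.
For the next term, n = 6, so the run lengths are 19, 5, 14.

ttttttttttttttttttteeeeecccccccccccccc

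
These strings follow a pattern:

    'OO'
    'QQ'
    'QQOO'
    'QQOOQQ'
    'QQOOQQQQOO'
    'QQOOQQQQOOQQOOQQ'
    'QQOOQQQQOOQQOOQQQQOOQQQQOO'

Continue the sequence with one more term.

This is a Fibonacci-style word recurrence s(k) = s(k−1)·s(k−2): e.g. QQ·OO = QQOO.
So term 8 is QQOOQQQQOOQQOOQQQQOOQQQQOO·QQOOQQQQOOQQOOQQ.

QQOOQQQQOOQQOOQQQQOOQQQQOOQQOOQQQQOOQQOOQQ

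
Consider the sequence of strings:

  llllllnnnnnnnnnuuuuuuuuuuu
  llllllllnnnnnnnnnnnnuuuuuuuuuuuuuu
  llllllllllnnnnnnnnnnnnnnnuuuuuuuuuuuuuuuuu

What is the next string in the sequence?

The n-th term is 2n l's then 3n n's then 3n+2 u's, where the shown terms are n = 3, 4, 5.
For the next term, n = 6, so the run lengths are 12, 18, 20.

llllllllllllnnnnnnnnnnnnnnnnnnuuuuuuuuuuuuuuuuuuuu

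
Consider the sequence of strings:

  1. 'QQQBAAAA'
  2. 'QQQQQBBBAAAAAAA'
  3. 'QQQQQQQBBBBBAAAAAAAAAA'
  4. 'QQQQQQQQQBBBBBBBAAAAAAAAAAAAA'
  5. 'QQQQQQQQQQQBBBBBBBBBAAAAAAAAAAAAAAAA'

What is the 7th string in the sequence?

Term n consists of 2n+1 Q's, followed by 2n-1 B's, followed by 3n+1 A's (n = 1, 2, …).
Setting n = 7 gives 15, 13, 22 characters in each block.

QQQQQQQQQQQQQQQBBBBBBBBBBBBBAAAAAAAAAAAAAAAAAAAAAA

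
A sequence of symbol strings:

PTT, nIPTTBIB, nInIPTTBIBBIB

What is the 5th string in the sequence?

nInInInIPTTBIBBIBBIBBIB

s(k+1) = nI·s(k)·BIB, so each term gains nI as a prefix and BIB as a suffix.
From nInIPTTBIBBIB, 2 further steps: nInIPTTBIBBIB → nInInIPTTBIBBIBBIB → (answer).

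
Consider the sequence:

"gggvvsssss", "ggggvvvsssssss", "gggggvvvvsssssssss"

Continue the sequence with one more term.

ggggggvvvvvsssssssssss

Each string has the form g^{n} v^{n-1} s^{2n-1}, where the shown terms are n = 3, 4, 5.
At n = 6 the blocks have lengths 6, 5, 11.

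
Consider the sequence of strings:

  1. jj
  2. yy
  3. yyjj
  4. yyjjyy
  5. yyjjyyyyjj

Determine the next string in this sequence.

This is a Fibonacci-style word recurrence s(k) = s(k−1)·s(k−2): e.g. yy·jj = yyjj.
The next term joins yyjjyyyyjj and yyjjyy.

yyjjyyyyjjyyjjyy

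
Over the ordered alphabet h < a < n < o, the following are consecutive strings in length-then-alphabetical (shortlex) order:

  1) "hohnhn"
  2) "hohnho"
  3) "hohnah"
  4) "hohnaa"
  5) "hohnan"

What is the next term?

Find the rightmost character of hohnan below o, bump it to the next letter, and reset everything to its right to h.

hohnao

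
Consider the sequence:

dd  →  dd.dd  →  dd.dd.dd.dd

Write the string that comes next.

s(k+1) = s(k)·.·s(k) — each term doubles the last with '.' between the halves.
Doubling dd.dd.dd.dd with '.' between the halves:

dd.dd.dd.dd.dd.dd.dd.dd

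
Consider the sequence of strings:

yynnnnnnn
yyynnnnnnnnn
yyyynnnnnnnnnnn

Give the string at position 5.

The n-th term is n-1 y's then 2n+1 n's, where the shown terms are n = 3, 4, 5.
At n = 7 the blocks have lengths 6, 15.

yyyyyynnnnnnnnnnnnnnn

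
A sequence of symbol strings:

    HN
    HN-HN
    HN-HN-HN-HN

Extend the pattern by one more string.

s(k+1) = s(k)·-·s(k) — each term doubles the last with '-' between the halves.
Doubling HN-HN-HN-HN with '-' between the halves:

HN-HN-HN-HN-HN-HN-HN-HN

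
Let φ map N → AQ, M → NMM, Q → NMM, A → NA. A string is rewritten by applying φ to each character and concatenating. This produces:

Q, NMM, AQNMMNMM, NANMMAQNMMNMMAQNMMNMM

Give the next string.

φ(NANMMAQNMMNMMAQNMMNMM) expands symbol-by-symbol to AQ NA AQ NMM NMM NA NMM AQ NMM NMM AQ NMM NMM NA NMM AQ NMM NMM AQ NMM NMM; joining the 21 pieces gives the next term.

AQNAAQNMMNMMNANMMAQNMMNMMAQNMMNMMNANMMAQNMMNMMAQNMMNMM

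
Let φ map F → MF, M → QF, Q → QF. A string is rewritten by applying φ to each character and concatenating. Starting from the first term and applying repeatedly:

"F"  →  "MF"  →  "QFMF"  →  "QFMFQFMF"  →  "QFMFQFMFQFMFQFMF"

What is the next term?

QFMFQFMFQFMFQFMFQFMFQFMFQFMFQFMF

φ(QFMFQFMFQFMFQFMF) expands symbol-by-symbol to QF MF QF MF QF MF QF MF QF MF QF MF QF MF QF MF; joining the 16 pieces gives the next term.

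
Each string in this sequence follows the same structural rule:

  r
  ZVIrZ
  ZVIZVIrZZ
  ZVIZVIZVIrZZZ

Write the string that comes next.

s(k+1) = ZVI·s(k)·Z, so each term gains ZVI as a prefix and Z as a suffix.
Applying this once more to ZVIZVIZVIrZZZ:

ZVIZVIZVIZVIrZZZZ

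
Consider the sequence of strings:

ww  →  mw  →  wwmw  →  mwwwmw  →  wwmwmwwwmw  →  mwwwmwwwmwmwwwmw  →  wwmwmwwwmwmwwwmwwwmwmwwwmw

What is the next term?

This is a Fibonacci-style word recurrence s(k) = s(k−2)·s(k−1): e.g. ww·mw = wwmw.
Continuing: mwwwmwwwmwmwwwmw · wwmwmwwwmwmwwwmwwwmwmwwwmw gives term 8.

mwwwmwwwmwmwwwmwwwmwmwwwmwmwwwmwwwmwmwwwmw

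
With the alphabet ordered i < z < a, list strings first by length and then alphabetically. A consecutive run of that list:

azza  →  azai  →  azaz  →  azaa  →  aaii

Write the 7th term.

aaia

Continuing the enumeration 2 steps past aaii: aaii → aaiz → (answer).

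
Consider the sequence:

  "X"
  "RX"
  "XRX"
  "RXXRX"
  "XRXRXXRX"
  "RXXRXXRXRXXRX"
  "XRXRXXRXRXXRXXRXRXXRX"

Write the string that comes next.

RXXRXXRXRXXRXXRXRXXRXRXXRXXRXRXXRX

This is a Fibonacci-style word recurrence s(k) = s(k−2)·s(k−1): e.g. X·RX = XRX.
The next term joins RXXRXXRXRXXRX and XRXRXXRXRXXRXXRXRXXRX.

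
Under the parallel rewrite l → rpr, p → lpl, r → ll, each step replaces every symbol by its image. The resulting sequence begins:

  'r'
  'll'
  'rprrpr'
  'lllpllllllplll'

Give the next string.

Rewriting the 14 symbols of lllpllllllplll one by one yields rpr rpr rpr lpl rpr rpr rpr rpr rpr rpr lpl rpr rpr rpr; concatenated:

rprrprrprlplrprrprrprrprrprrprlplrprrprrpr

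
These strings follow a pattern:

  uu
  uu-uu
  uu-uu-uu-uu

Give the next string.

uu-uu-uu-uu-uu-uu-uu-uu

Each string is two copies of the previous one joined by '-'.
So the next term is two copies of uu-uu-uu-uu with '-' between the halves.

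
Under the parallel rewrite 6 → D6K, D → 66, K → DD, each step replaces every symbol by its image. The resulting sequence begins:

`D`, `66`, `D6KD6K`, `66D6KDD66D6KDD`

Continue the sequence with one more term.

Rewriting the 14 symbols of 66D6KDD66D6KDD one by one yields D6K D6K 66 D6K DD 66 66 D6K D6K 66 D6K DD 66 66; concatenated:

D6KD6K66D6KDD6666D6KD6K66D6KDD6666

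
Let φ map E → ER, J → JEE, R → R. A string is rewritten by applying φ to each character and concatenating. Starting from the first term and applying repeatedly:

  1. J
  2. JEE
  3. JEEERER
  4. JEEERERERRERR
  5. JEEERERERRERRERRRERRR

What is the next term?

Rewriting the 21 symbols of JEEERERERRERRERRRERRR one by one yields JEE ER ER ER R ER R ER R R ER R R ER R R R ER R R R; concatenated:

JEEERERERRERRERRRERRRERRRRERRRR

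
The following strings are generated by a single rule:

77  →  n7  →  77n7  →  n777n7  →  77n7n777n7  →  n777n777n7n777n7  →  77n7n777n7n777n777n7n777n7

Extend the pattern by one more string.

n777n777n7n777n777n7n777n7n777n777n7n777n7

Each term (from the third on) is the two preceding terms concatenated in order: term 3 = 77·n7 = 77n7.
The next term joins n777n777n7n777n7 and 77n7n777n7n777n777n7n777n7.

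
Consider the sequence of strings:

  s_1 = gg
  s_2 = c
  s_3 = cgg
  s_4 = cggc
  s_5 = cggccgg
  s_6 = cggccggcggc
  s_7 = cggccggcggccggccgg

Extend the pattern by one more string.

From term 3 onward, concatenate the last term with the second-to-last: c·gg = cgg, cgg·c = cggc, …
So term 8 is cggccggcggccggccgg·cggccggcggc.

cggccggcggccggccggcggccggcggc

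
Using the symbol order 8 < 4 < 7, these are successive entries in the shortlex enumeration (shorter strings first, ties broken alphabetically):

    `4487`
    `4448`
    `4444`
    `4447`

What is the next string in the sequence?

The successor of 4447 increments the rightmost position that isn't already 7 and resets every position after it to 8.

4478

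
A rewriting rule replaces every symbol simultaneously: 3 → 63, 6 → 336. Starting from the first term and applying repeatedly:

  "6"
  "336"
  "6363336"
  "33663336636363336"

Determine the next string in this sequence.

Rewriting the 17 symbols of 33663336636363336 one by one yields 63 63 336 336 63 63 63 336 336 63 336 63 336 63 63 63 336; concatenated:

63633363366363633363366333663336636363336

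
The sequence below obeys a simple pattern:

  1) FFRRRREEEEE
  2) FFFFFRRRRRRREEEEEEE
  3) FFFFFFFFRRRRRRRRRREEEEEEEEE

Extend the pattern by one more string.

FFFFFFFFFFFRRRRRRRRRRRRREEEEEEEEEEE

Reading off run lengths: F runs 2, 5, 8; R runs 4, 7, 10; E runs 5, 7, 9 — each is linear in n (n = 1, 2, …).
For the next term, n = 4, so the run lengths are 11, 13, 11.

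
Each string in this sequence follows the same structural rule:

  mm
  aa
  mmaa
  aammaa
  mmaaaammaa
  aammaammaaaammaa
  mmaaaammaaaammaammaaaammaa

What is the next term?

aammaammaaaammaammaaaammaaaammaammaaaammaa

Each term (from the third on) is the two preceding terms concatenated in order: term 3 = mm·aa = mmaa.
So term 8 is aammaammaaaammaa·mmaaaammaaaammaammaaaammaa.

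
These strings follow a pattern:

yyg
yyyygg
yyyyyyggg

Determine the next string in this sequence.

yyyyyyyygggg

Each string has the form y^{2n} g^{n} (n = 1, 2, …).
For the next term, n = 4, so the run lengths are 8, 4.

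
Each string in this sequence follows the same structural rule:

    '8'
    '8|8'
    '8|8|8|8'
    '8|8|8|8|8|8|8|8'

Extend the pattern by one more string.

Every step duplicates the string with '|' between the halves.
Doubling 8|8|8|8|8|8|8|8 with '|' between the halves:

8|8|8|8|8|8|8|8|8|8|8|8|8|8|8|8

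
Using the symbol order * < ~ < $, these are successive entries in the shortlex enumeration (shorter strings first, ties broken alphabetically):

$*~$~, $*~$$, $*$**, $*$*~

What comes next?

Treat $*$*~ as a base-3 numeral over the given alphabet and add one, carrying through any trailing $'s.

$*$*$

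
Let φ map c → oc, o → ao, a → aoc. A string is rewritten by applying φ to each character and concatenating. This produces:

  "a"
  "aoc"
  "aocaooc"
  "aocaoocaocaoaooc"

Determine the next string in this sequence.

Rewriting the 16 symbols of aocaoocaocaoaooc one by one yields aoc ao oc aoc ao ao oc aoc ao oc aoc ao aoc ao ao oc; concatenated:

aocaoocaocaoaoocaocaoocaocaoaocaoaooc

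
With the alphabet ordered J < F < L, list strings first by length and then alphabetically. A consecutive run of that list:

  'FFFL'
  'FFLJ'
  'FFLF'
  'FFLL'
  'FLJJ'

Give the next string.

Treat FLJJ as a base-3 numeral over the given alphabet and add one, carrying through any trailing L's.

FLJF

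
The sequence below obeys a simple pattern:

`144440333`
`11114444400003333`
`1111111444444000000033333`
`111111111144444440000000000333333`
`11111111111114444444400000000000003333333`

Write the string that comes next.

Reading off run lengths: 1 runs 1, 4, 7, 10, 13; 4 runs 4, 5, 6, 7, 8; 0 runs 1, 4, 7, 10, 13; 3 runs 3, 4, 5, 6, 7 — each is linear in n (n = 1, 2, …).
Setting n = 6 gives 16, 9, 16, 8 characters in each block.

1111111111111111444444444000000000000000033333333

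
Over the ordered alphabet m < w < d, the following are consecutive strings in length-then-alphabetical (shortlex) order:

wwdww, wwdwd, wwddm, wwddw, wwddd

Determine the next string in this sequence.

Treat wwddd as a base-3 numeral over the given alphabet and add one, carrying through any trailing d's.

wdmmm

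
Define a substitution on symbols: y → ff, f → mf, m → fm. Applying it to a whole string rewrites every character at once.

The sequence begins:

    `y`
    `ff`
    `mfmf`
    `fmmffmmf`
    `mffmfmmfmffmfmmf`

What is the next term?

fmmfmffmmffmfmmffmmfmffmmffmfmmf

Applying the rule to each of the 16 symbols of mffmfmmfmffmfmmf gives the pieces fm mf mf fm mf fm fm mf fm mf mf fm mf fm fm mf, which concatenate to the answer.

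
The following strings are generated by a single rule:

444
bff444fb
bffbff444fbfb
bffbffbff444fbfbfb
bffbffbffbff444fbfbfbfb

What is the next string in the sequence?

Every step adds bff to the front and fb to the end of the previous string.
One more step from bffbffbffbff444fbfbfbfb gives the answer.

bffbffbffbffbff444fbfbfbfbfb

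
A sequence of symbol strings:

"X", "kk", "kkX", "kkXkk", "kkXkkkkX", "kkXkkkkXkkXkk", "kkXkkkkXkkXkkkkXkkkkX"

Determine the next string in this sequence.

From term 3 onward, concatenate the last term with the second-to-last: kk·X = kkX, kkX·kk = kkXkk, …
So term 8 is kkXkkkkXkkXkkkkXkkkkX·kkXkkkkXkkXkk.

kkXkkkkXkkXkkkkXkkkkXkkXkkkkXkkXkk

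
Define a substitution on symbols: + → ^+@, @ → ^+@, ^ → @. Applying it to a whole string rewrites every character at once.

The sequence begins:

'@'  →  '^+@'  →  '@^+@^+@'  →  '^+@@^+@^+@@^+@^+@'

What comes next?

φ(^+@@^+@^+@@^+@^+@) expands symbol-by-symbol to @ ^+@ ^+@ ^+@ @ ^+@ ^+@ @ ^+@ ^+@ ^+@ @ ^+@ ^+@ @ ^+@ ^+@; joining the 17 pieces gives the next term.

@^+@^+@^+@@^+@^+@@^+@^+@^+@@^+@^+@@^+@^+@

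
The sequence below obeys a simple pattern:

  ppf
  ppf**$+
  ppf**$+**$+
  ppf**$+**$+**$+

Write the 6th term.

The strings grow by a fixed suffix **$+ each time.
From ppf**$+**$+**$+, 2 further steps: ppf**$+**$+**$+ → ppf**$+**$+**$+**$+ → (answer).

ppf**$+**$+**$+**$+**$+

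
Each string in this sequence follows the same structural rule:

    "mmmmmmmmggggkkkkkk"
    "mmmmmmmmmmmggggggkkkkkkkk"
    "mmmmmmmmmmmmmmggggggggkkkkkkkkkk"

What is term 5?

mmmmmmmmmmmmmmmmmmmmggggggggggggkkkkkkkkkkkkkk

Each string has the form m^{3n+2} g^{2n} k^{2n+2}, where the shown terms are n = 2, 3, 4.
At n = 6 the blocks have lengths 20, 12, 14.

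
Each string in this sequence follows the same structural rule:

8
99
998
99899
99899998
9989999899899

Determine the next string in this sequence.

998999989989999899998

This is a Fibonacci-style word recurrence s(k) = s(k−1)·s(k−2): e.g. 99·8 = 998.
So term 7 is 9989999899899·99899998.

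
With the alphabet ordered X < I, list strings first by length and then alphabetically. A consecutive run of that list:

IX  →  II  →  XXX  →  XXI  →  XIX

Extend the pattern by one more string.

Find the rightmost character of XIX below I, bump it to the next letter, and reset everything to its right to X.

XII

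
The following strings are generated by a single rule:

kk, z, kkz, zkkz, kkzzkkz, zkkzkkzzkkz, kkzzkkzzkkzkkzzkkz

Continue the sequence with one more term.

zkkzkkzzkkzkkzzkkzzkkzkkzzkkz

This is a Fibonacci-style word recurrence s(k) = s(k−2)·s(k−1): e.g. kk·z = kkz.
The next term joins zkkzkkzzkkz and kkzzkkzzkkzkkzzkkz.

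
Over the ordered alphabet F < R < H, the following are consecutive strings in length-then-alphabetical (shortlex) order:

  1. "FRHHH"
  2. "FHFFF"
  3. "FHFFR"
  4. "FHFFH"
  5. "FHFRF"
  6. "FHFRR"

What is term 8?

Continuing the enumeration 2 steps past FHFRR: FHFRR → FHFRH → (answer).

FHFHF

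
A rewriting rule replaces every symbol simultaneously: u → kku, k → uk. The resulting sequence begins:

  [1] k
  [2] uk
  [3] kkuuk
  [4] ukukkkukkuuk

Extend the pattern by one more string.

kkuukkkuukukukkkuukukkkukkuuk

Apply φ to ukukkkukkuuk symbol by symbol: u→kku, k→uk, u→kku, k→uk, k→uk, k→uk, u→kku, k→uk, k→uk, u→kku, u→kku, k→uk; joined: kku uk kku uk uk uk kku uk uk kku kku uk.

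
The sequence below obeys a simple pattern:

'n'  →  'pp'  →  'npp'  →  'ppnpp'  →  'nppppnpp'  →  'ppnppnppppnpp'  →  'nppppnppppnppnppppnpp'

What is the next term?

ppnppnppppnppnppppnppppnppnppppnpp

Each term (from the third on) is the two preceding terms concatenated in order: term 3 = n·pp = npp.
So term 8 is ppnppnppppnpp·nppppnppppnppnppppnpp.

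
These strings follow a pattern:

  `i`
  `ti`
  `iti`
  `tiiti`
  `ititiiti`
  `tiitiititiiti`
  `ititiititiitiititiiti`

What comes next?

From term 3 onward, concatenate the second-to-last term with the last: i·ti = iti, ti·iti = tiiti, …
So term 8 is tiitiititiiti·ititiititiitiititiiti.

tiitiititiitiititiititiitiititiiti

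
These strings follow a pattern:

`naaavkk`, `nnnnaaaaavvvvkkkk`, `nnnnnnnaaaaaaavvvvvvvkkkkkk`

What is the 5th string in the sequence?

nnnnnnnnnnnnnaaaaaaaaaaavvvvvvvvvvvvvkkkkkkkkkk

The n-th term is 3n-2 n's then 2n+1 a's then 3n-2 v's then 2n k's (n = 1, 2, …).
At n = 5 the blocks have lengths 13, 11, 13, 10.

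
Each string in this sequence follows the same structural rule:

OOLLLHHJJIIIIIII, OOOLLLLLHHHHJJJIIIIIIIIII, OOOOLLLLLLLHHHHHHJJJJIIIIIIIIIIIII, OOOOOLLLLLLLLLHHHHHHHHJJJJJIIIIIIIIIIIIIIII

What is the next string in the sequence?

OOOOOOLLLLLLLLLLLHHHHHHHHHHJJJJJJIIIIIIIIIIIIIIIIIII

Each string has the form O^{n} L^{2n-1} H^{2n-2} J^{n} I^{3n+1}, where the shown terms are n = 2, 3, 4, 5.
For the next term, n = 6, so the run lengths are 6, 11, 10, 6, 19.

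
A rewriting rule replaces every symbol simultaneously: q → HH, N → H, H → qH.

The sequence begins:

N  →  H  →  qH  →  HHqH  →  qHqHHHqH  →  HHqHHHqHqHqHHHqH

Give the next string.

qHqHHHqHqHqHHHqHHHqHHHqHqHqHHHqH

Replace each of the 16 characters of HHqHHHqHqHqHHHqH in place — qH qH HH qH qH qH HH qH HH qH HH qH qH qH HH qH — and concatenate.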